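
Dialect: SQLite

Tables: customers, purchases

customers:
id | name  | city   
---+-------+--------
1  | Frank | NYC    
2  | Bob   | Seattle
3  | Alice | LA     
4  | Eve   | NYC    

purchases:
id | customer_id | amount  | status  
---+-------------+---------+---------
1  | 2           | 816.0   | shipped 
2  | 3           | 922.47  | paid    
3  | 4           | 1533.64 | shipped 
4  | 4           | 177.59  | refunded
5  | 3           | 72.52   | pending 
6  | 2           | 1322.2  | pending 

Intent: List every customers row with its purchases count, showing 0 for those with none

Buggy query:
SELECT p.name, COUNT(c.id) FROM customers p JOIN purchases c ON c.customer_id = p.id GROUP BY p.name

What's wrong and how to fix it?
Bug: INNER JOIN drops customers rows that have no matching purchases rows

Fix: Use LEFT JOIN so parents without children still appear (COUNT(c.id) gives 0)

Corrected query:
SELECT p.name, COUNT(c.id) FROM customers p LEFT JOIN purchases c ON c.customer_id = p.id GROUP BY p.name

Result:
name  | COUNT(c.id)
------+------------
Alice | 2          
Bob   | 2          
Eve   | 2          
Frank | 0          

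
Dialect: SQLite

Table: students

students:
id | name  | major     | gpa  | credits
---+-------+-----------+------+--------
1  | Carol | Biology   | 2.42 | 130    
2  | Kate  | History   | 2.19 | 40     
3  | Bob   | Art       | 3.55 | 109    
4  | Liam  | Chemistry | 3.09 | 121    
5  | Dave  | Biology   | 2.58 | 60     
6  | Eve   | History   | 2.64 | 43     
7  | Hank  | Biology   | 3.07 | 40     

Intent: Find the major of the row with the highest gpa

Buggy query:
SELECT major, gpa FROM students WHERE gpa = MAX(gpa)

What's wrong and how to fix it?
Bug: WHERE is evaluated per row; an aggregate over the whole table isn't defined there

Fix: Use a subquery: WHERE gpa = (SELECT MAX(gpa) FROM students)

Corrected query:
SELECT major, gpa FROM students WHERE gpa = (SELECT MAX(gpa) FROM students)

Result:
major | gpa 
------+-----
Art   | 3.55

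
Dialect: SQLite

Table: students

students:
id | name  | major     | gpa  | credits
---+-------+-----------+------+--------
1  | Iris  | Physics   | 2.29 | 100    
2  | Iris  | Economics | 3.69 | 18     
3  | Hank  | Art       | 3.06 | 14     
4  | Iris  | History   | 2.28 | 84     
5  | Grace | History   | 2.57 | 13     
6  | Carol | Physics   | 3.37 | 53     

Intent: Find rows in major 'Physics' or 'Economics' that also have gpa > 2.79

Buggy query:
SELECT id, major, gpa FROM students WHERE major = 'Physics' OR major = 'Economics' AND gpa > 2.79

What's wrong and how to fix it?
Bug: Without parentheses, AND is evaluated before OR, so the gpa filter only applies to the 'Economics' branch

Fix: Group the OR with parentheses (or use IN), then AND the threshold

Corrected query:
SELECT id, major, gpa FROM students WHERE (major = 'Physics' OR major = 'Economics') AND gpa > 2.79

Result:
id | major     | gpa 
---+-----------+-----
2  | Economics | 3.69
6  | Physics   | 3.37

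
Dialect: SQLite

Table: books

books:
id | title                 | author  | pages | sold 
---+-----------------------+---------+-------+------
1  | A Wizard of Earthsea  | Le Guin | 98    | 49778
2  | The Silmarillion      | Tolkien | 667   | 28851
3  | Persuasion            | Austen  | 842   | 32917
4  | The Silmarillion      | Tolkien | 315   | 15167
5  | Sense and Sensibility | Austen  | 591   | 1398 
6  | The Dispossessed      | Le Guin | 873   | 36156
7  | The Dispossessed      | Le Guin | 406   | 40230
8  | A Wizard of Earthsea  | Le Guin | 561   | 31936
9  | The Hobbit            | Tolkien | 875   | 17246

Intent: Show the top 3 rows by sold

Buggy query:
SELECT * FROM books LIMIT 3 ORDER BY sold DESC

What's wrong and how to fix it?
Bug: LIMIT must come after ORDER BY

Fix: Sort with ORDER BY, then apply LIMIT

Corrected query:
SELECT * FROM books ORDER BY sold DESC LIMIT 3

Result:
id | title                | author  | pages | sold 
---+----------------------+---------+-------+------
1  | A Wizard of Earthsea | Le Guin | 98    | 49778
7  | The Dispossessed     | Le Guin | 406   | 40230
6  | The Dispossessed     | Le Guin | 873   | 36156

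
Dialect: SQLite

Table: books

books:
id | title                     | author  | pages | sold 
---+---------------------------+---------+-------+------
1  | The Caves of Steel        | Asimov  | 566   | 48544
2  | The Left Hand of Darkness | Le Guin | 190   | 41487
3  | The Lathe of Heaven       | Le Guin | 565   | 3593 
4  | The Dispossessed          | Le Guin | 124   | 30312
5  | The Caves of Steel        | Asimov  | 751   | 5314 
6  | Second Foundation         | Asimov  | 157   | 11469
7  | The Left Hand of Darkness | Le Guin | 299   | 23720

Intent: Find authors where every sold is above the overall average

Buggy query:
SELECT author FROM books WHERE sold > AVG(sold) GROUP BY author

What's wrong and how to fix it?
Bug: WHERE evaluates per row before aggregation, so AVG() is unavailable

Fix: Compute the overall average in a scalar subquery and compare each group's MIN against it in HAVING

Corrected query:
SELECT author FROM books GROUP BY author HAVING MIN(sold) > (SELECT AVG(sold) FROM books)

Result:
(no rows)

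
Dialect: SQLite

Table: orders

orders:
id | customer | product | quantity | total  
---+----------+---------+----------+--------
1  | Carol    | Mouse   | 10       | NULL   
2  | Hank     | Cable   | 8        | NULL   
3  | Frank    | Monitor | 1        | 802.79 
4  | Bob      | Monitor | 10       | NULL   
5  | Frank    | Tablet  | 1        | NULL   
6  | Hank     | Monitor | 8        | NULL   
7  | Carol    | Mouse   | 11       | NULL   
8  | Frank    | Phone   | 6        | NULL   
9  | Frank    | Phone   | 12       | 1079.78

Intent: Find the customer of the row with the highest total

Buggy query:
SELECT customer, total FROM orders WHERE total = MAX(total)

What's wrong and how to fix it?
Bug: MAX(total) is an aggregate and cannot be used directly in WHERE

Fix: Use a subquery: WHERE total = (SELECT MAX(total) FROM orders)

Corrected query:
SELECT customer, total FROM orders WHERE total = (SELECT MAX(total) FROM orders)

Result:
customer | total  
---------+--------
Frank    | 1079.78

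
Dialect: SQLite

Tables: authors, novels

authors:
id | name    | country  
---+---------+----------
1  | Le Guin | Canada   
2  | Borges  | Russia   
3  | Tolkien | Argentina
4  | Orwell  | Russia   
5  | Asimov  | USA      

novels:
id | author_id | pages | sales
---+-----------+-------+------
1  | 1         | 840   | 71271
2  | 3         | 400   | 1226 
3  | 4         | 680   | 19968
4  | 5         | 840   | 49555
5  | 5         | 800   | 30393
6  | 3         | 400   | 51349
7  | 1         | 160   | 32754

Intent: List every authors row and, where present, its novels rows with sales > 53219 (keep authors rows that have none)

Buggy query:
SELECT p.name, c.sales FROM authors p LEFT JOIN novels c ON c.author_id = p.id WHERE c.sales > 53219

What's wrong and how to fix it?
Bug: A WHERE condition on the right-hand table after LEFT JOIN drops unmatched parents

Fix: Put 'c.sales > 53219' in the JOIN's ON clause instead of WHERE

Corrected query:
SELECT p.name, c.sales FROM authors p LEFT JOIN novels c ON c.author_id = p.id AND c.sales > 53219

Result:
name    | sales
--------+------
Le Guin | 71271
Borges  | NULL 
Tolkien | NULL 
Orwell  | NULL 
Asimov  | NULL 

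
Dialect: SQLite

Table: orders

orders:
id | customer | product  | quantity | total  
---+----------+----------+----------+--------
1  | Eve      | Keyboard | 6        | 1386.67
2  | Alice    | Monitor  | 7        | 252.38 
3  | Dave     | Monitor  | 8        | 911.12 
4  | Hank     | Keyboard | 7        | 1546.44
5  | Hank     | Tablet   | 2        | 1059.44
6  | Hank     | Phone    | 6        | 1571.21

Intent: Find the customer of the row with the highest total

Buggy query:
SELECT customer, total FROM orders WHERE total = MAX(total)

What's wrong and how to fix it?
Bug: MAX(total) is an aggregate and cannot be used directly in WHERE

Fix: Use a subquery: WHERE total = (SELECT MAX(total) FROM orders)

Corrected query:
SELECT customer, total FROM orders WHERE total = (SELECT MAX(total) FROM orders)

Result:
customer | total  
---------+--------
Hank     | 1571.21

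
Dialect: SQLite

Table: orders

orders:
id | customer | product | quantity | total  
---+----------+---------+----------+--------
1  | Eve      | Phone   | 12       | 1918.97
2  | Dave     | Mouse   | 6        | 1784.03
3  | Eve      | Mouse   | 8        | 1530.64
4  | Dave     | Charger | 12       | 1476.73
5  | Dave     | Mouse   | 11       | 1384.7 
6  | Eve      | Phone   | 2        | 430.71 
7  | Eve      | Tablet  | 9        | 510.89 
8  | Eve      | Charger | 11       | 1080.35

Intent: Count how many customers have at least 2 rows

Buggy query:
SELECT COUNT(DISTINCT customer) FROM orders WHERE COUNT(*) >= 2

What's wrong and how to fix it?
Bug: WHERE filters individual rows, not groups, so a group-level COUNT is invalid there

Fix: Group first with HAVING COUNT(*) >= 2, then COUNT the resulting groups

Corrected query:
SELECT COUNT(*) FROM (SELECT customer FROM orders GROUP BY customer HAVING COUNT(*) >= 2)

Result:
COUNT(*)
--------
2       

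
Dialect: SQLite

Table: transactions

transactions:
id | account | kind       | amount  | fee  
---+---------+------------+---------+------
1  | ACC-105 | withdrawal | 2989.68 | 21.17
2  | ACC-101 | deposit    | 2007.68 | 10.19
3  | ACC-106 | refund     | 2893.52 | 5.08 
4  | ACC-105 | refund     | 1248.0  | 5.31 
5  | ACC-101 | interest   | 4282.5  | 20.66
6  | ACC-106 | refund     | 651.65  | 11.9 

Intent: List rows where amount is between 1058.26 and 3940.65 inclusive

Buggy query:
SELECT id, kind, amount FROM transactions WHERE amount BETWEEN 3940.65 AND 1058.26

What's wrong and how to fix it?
Bug: The bounds are reversed; BETWEEN a AND b requires a <= b to match anything

Fix: Swap the bounds so the smaller value comes first

Corrected query:
SELECT id, kind, amount FROM transactions WHERE amount BETWEEN 1058.26 AND 3940.65

Result:
id | kind       | amount 
---+------------+--------
1  | withdrawal | 2989.68
2  | deposit    | 2007.68
3  | refund     | 2893.52
4  | refund     | 1248   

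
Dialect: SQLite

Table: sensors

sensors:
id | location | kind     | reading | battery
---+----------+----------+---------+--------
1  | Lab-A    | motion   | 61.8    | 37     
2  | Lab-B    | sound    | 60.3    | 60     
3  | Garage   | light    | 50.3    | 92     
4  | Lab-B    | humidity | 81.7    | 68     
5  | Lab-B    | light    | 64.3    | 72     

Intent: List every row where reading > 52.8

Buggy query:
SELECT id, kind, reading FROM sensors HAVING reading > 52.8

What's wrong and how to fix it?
Bug: HAVING filters the output of aggregation, but this query has no GROUP BY and no aggregate functions, so SQLite rejects it (HAVING clause on a non-aggregate query); the condition here is per row

Fix: Use WHERE for row-level filtering

Corrected query:
SELECT id, kind, reading FROM sensors WHERE reading > 52.8

Result:
id | kind     | reading
---+----------+--------
1  | motion   | 61.8   
2  | sound    | 60.3   
4  | humidity | 81.7   
5  | light    | 64.3   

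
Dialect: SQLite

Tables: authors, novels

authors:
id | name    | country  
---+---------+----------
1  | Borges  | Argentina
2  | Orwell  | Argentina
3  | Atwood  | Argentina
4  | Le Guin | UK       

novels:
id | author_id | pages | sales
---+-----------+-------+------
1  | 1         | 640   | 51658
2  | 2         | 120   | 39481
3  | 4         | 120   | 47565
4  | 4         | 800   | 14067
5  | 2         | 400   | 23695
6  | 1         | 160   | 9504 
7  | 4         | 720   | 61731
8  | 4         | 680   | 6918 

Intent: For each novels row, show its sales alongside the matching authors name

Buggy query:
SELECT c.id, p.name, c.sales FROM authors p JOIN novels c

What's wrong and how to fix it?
Bug: Missing join condition: each novels row is matched to all authors rows instead of just its own

Fix: Specify the join condition linking the foreign key to the parent id

Corrected query:
SELECT c.id, p.name, c.sales FROM authors p JOIN novels c ON c.author_id = p.id

Result:
id | name    | sales
---+---------+------
1  | Borges  | 51658
2  | Orwell  | 39481
3  | Le Guin | 47565
4  | Le Guin | 14067
5  | Orwell  | 23695
6  | Borges  | 9504 
7  | Le Guin | 61731
8  | Le Guin | 6918 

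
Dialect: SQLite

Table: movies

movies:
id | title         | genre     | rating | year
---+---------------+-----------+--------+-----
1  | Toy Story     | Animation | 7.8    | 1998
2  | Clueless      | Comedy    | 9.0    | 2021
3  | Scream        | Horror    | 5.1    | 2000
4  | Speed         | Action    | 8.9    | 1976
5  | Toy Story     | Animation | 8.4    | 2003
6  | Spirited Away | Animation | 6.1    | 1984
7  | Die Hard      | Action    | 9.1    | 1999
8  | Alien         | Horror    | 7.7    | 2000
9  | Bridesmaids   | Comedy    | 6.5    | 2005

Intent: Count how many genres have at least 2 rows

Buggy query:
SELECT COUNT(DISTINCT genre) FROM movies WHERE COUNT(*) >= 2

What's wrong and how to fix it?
Bug: WHERE filters individual rows, not groups, so a group-level COUNT is invalid there

Fix: Group first with HAVING COUNT(*) >= 2, then COUNT the resulting groups

Corrected query:
SELECT COUNT(*) FROM (SELECT genre FROM movies GROUP BY genre HAVING COUNT(*) >= 2)

Result:
COUNT(*)
--------
4       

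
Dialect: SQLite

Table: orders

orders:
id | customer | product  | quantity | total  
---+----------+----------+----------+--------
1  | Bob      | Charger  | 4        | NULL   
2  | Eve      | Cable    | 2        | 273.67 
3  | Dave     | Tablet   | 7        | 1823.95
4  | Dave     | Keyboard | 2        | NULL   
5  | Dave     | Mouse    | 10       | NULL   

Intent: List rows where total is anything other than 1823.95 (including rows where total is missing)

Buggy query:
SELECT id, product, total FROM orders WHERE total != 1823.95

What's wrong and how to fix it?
Bug: 'total != 1823.95' is unknown when total is NULL, so NULL rows are silently excluded

Fix: Add an explicit OR total IS NULL to include the missing-value rows

Corrected query:
SELECT id, product, total FROM orders WHERE total != 1823.95 OR total IS NULL

Result:
id | product  | total 
---+----------+-------
1  | Charger  | NULL  
2  | Cable    | 273.67
4  | Keyboard | NULL  
5  | Mouse    | NULL  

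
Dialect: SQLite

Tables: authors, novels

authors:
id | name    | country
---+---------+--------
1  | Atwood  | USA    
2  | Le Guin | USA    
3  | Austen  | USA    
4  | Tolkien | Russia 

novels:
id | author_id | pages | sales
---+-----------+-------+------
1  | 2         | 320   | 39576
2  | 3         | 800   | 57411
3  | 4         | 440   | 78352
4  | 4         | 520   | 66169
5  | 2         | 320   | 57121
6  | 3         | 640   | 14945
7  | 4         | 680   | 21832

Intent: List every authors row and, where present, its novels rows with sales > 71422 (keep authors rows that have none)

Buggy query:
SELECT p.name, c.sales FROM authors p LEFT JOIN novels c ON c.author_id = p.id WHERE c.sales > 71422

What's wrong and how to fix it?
Bug: A WHERE condition on the right-hand table after LEFT JOIN drops unmatched parents

Fix: Put 'c.sales > 71422' in the JOIN's ON clause instead of WHERE

Corrected query:
SELECT p.name, c.sales FROM authors p LEFT JOIN novels c ON c.author_id = p.id AND c.sales > 71422

Result:
name    | sales
--------+------
Atwood  | NULL 
Le Guin | NULL 
Austen  | NULL 
Tolkien | 78352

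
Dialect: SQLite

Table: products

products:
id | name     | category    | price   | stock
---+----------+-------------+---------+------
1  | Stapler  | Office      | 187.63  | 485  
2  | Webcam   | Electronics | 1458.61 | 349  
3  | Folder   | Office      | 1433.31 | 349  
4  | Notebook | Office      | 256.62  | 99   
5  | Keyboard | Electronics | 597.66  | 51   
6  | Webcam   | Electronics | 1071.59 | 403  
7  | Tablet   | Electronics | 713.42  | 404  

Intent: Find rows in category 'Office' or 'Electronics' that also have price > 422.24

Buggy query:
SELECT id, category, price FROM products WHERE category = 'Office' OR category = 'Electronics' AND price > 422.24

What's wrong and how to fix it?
Bug: Without parentheses, AND is evaluated before OR, so the price filter only applies to the 'Electronics' branch

Fix: Group the OR with parentheses (or use IN), then AND the threshold

Corrected query:
SELECT id, category, price FROM products WHERE (category = 'Office' OR category = 'Electronics') AND price > 422.24

Result:
id | category    | price  
---+-------------+--------
2  | Electronics | 1458.61
3  | Office      | 1433.31
5  | Electronics | 597.66 
6  | Electronics | 1071.59
7  | Electronics | 713.42 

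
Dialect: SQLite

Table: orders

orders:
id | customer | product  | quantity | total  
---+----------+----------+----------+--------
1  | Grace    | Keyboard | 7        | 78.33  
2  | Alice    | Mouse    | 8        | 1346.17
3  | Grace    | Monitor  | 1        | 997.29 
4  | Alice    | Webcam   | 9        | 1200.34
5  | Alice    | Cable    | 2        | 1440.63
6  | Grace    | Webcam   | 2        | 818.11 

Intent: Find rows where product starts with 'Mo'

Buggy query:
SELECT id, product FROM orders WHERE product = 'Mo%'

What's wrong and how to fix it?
Bug: Wildcards only work with LIKE; '=' treats '%' as a literal character

Fix: Replace '=' with LIKE so 'Mo%' is treated as a pattern

Corrected query:
SELECT id, product FROM orders WHERE product LIKE 'Mo%'

Result:
id | product
---+--------
2  | Mouse  
3  | Monitor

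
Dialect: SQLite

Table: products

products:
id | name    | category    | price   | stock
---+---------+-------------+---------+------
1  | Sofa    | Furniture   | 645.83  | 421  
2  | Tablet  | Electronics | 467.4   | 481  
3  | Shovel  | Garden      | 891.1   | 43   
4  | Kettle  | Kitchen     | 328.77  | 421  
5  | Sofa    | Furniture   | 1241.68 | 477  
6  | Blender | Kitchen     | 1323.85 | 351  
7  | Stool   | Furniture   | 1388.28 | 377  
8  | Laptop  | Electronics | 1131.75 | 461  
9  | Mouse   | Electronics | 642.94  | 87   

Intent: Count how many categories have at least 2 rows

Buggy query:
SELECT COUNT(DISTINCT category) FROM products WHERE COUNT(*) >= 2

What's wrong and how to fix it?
Bug: WHERE filters individual rows, not groups, so a group-level COUNT is invalid there

Fix: Group first with HAVING COUNT(*) >= 2, then COUNT the resulting groups

Corrected query:
SELECT COUNT(*) FROM (SELECT category FROM products GROUP BY category HAVING COUNT(*) >= 2)

Result:
COUNT(*)
--------
3       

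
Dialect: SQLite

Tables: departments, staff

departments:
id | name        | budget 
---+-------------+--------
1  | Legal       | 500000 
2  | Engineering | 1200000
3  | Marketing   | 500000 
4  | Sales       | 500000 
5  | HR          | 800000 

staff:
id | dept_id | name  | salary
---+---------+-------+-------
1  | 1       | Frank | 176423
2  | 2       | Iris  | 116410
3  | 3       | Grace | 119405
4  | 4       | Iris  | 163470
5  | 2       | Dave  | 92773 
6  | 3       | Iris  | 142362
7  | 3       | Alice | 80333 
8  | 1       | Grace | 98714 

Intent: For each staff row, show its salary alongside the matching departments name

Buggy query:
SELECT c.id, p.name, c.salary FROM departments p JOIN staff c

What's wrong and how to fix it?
Bug: Missing join condition: each staff row is matched to all departments rows instead of just its own

Fix: Specify the join condition linking the foreign key to the parent id

Corrected query:
SELECT c.id, p.name, c.salary FROM departments p JOIN staff c ON c.dept_id = p.id

Result:
id | name        | salary
---+-------------+-------
1  | Legal       | 176423
2  | Engineering | 116410
3  | Marketing   | 119405
4  | Sales       | 163470
5  | Engineering | 92773 
6  | Marketing   | 142362
7  | Marketing   | 80333 
8  | Legal       | 98714 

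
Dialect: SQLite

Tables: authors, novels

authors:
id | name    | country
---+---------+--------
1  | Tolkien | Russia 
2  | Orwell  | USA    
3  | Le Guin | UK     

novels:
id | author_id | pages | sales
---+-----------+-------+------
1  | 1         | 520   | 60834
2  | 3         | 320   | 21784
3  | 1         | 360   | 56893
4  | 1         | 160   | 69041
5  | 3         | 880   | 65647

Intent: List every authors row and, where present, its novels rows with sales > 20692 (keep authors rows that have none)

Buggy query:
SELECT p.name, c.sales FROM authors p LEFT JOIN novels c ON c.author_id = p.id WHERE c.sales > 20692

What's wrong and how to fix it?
Bug: Filtering c.sales in WHERE discards the NULL rows produced by LEFT JOIN, turning it into an inner join

Fix: Move the right-table condition into the ON clause so unmatched parents are kept

Corrected query:
SELECT p.name, c.sales FROM authors p LEFT JOIN novels c ON c.author_id = p.id AND c.sales > 20692

Result:
name    | sales
--------+------
Tolkien | 56893
Tolkien | 60834
Tolkien | 69041
Orwell  | NULL 
Le Guin | 21784
Le Guin | 65647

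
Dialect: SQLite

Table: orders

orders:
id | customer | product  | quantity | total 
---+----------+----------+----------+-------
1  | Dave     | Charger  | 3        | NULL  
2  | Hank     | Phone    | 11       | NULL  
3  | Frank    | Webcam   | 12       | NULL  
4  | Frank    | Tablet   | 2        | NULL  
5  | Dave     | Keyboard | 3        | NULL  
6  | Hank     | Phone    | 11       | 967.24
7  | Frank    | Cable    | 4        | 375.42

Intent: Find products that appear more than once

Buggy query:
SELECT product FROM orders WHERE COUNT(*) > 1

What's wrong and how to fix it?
Bug: WHERE can't reference COUNT(*); aggregates are computed after WHERE

Fix: GROUP BY product, then filter groups with HAVING COUNT(*) > 1

Corrected query:
SELECT product FROM orders GROUP BY product HAVING COUNT(*) > 1

Result:
product
-------
Phone  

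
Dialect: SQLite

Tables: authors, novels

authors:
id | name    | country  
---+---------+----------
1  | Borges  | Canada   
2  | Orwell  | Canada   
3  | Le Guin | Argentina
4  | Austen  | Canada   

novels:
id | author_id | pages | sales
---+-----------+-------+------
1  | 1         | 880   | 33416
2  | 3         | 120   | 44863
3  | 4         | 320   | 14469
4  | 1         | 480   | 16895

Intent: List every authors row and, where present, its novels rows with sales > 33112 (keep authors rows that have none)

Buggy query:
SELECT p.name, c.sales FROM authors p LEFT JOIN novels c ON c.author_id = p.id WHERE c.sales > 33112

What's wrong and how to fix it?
Bug: Filtering c.sales in WHERE discards the NULL rows produced by LEFT JOIN, turning it into an inner join

Fix: Put 'c.sales > 33112' in the JOIN's ON clause instead of WHERE

Corrected query:
SELECT p.name, c.sales FROM authors p LEFT JOIN novels c ON c.author_id = p.id AND c.sales > 33112

Result:
name    | sales
--------+------
Borges  | 33416
Orwell  | NULL 
Le Guin | 44863
Austen  | NULL 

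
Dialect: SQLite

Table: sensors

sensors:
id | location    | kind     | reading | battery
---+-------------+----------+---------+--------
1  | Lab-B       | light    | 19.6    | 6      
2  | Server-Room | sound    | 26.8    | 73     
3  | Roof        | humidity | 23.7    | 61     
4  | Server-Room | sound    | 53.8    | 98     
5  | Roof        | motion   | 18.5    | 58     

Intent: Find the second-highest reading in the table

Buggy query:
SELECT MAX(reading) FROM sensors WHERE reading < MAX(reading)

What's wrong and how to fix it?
Bug: MAX(reading) on the right of the comparison is an aggregate-in-WHERE error

Fix: Put the inner MAX in a scalar subquery

Corrected query:
SELECT MAX(reading) FROM sensors WHERE reading < (SELECT MAX(reading) FROM sensors)

Result:
MAX(reading)
------------
26.8        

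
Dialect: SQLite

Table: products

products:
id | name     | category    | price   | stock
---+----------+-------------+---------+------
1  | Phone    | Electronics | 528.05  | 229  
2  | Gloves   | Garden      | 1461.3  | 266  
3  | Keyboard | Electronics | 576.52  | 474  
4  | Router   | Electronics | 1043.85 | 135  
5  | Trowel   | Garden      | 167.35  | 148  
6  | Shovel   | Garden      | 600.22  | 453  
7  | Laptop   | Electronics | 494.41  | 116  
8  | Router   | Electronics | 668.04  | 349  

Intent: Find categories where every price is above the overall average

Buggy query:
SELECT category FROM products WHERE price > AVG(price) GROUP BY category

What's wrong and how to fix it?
Bug: WHERE evaluates per row before aggregation, so AVG() is unavailable

Fix: Use a subquery for AVG and a HAVING MIN(...) filter so the condition holds for every row in the group

Corrected query:
SELECT category FROM products GROUP BY category HAVING MIN(price) > (SELECT AVG(price) FROM products)

Result:
(no rows)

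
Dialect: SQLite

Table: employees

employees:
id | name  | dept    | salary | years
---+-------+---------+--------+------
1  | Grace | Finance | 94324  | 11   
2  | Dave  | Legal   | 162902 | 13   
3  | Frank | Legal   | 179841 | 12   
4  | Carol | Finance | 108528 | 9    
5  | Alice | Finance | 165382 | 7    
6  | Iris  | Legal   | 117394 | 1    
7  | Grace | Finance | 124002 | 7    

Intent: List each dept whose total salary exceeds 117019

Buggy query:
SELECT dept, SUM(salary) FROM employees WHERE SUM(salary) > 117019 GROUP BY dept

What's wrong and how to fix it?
Bug: Aggregate functions cannot appear in a WHERE clause

Fix: Move the aggregate condition to a HAVING clause

Corrected query:
SELECT dept, SUM(salary) FROM employees GROUP BY dept HAVING SUM(salary) > 117019

Result:
dept    | SUM(salary)
--------+------------
Finance | 492236     
Legal   | 460137     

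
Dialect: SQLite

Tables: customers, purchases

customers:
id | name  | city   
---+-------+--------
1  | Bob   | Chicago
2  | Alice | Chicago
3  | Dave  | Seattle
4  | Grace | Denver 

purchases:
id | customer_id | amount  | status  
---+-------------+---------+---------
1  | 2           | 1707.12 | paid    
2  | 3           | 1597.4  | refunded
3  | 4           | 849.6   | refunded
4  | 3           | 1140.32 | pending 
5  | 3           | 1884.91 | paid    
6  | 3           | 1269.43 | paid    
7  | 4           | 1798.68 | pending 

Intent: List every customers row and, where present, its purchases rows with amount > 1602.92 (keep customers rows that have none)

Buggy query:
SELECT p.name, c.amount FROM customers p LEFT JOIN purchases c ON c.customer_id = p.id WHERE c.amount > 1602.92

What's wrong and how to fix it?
Bug: A WHERE condition on the right-hand table after LEFT JOIN drops unmatched parents

Fix: Move the right-table condition into the ON clause so unmatched parents are kept

Corrected query:
SELECT p.name, c.amount FROM customers p LEFT JOIN purchases c ON c.customer_id = p.id AND c.amount > 1602.92

Result:
name  | amount 
------+--------
Bob   | NULL   
Alice | 1707.12
Dave  | 1884.91
Grace | 1798.68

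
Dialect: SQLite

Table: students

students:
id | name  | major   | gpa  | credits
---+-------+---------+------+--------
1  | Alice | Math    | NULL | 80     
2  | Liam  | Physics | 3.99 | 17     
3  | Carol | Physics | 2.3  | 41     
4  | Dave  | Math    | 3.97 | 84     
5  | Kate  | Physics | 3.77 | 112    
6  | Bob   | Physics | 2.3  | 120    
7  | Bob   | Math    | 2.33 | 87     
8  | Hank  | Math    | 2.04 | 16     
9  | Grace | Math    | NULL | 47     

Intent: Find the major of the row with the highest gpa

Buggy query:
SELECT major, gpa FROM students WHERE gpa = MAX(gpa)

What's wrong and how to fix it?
Bug: MAX(gpa) is an aggregate and cannot be used directly in WHERE

Fix: Wrap MAX in a scalar subquery so WHERE compares against a single value

Corrected query:
SELECT major, gpa FROM students WHERE gpa = (SELECT MAX(gpa) FROM students)

Result:
major   | gpa 
--------+-----
Physics | 3.99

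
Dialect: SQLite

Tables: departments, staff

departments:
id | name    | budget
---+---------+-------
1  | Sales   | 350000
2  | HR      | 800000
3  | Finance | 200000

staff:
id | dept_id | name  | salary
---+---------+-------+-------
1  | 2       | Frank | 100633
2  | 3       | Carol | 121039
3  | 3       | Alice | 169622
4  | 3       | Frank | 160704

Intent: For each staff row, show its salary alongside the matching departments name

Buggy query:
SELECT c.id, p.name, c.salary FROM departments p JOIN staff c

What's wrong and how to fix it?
Bug: JOIN with no ON clause produces a cartesian product; every staff row pairs with every departments row

Fix: Add ON c.dept_id = p.id to the JOIN

Corrected query:
SELECT c.id, p.name, c.salary FROM departments p JOIN staff c ON c.dept_id = p.id

Result:
id | name    | salary
---+---------+-------
1  | HR      | 100633
2  | Finance | 121039
3  | Finance | 169622
4  | Finance | 160704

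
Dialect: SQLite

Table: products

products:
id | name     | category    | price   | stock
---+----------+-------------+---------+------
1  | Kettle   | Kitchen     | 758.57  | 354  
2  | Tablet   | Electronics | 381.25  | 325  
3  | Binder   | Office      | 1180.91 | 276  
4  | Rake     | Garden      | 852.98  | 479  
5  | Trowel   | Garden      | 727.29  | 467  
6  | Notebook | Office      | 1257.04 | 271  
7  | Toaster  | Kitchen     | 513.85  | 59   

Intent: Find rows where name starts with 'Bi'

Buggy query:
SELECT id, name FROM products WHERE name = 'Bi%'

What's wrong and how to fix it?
Bug: Wildcards only work with LIKE; '=' treats '%' as a literal character

Fix: Replace '=' with LIKE so 'Bi%' is treated as a pattern

Corrected query:
SELECT id, name FROM products WHERE name LIKE 'Bi%'

Result:
id | name  
---+-------
3  | Binder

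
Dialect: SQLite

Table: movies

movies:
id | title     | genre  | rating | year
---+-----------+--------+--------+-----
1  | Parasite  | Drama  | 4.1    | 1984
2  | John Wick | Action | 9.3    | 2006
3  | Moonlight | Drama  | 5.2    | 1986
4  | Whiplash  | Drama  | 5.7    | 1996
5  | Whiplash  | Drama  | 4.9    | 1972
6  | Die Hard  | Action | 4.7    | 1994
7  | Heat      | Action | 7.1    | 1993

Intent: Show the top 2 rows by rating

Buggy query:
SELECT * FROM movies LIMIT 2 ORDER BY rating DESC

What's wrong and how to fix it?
Bug: ORDER BY cannot follow LIMIT; LIMIT is the final clause

Fix: Swap the clauses: ORDER BY first, then LIMIT

Corrected query:
SELECT * FROM movies ORDER BY rating DESC LIMIT 2

Result:
id | title     | genre  | rating | year
---+-----------+--------+--------+-----
2  | John Wick | Action | 9.3    | 2006
7  | Heat      | Action | 7.1    | 1993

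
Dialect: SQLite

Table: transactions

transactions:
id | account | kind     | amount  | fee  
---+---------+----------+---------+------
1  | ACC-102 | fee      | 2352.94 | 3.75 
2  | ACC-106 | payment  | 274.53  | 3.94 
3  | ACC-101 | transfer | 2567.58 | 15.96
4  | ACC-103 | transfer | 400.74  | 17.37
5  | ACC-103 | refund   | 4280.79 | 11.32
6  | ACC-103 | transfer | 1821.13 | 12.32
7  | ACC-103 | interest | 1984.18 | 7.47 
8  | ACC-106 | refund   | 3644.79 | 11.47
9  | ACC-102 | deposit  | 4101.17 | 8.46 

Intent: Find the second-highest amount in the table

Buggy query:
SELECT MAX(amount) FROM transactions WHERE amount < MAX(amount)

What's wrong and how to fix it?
Bug: The inner MAX is an aggregate inside WHERE, which is not allowed

Fix: Compute the overall MAX in a subquery, then take MAX of rows below it

Corrected query:
SELECT MAX(amount) FROM transactions WHERE amount < (SELECT MAX(amount) FROM transactions)

Result:
MAX(amount)
-----------
4101.17    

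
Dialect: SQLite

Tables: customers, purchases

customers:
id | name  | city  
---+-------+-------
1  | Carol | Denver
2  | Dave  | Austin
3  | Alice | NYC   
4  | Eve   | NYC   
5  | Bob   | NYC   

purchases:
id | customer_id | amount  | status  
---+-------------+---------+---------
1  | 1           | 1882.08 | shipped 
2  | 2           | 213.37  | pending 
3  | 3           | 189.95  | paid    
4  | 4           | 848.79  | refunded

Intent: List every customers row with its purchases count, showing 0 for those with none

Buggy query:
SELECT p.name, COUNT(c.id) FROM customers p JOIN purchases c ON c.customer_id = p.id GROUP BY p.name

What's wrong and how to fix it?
Bug: An inner join excludes parents with zero children

Fix: Use LEFT JOIN so parents without children still appear (COUNT(c.id) gives 0)

Corrected query:
SELECT p.name, COUNT(c.id) FROM customers p LEFT JOIN purchases c ON c.customer_id = p.id GROUP BY p.name

Result:
name  | COUNT(c.id)
------+------------
Alice | 1          
Bob   | 0          
Carol | 1          
Dave  | 1          
Eve   | 1          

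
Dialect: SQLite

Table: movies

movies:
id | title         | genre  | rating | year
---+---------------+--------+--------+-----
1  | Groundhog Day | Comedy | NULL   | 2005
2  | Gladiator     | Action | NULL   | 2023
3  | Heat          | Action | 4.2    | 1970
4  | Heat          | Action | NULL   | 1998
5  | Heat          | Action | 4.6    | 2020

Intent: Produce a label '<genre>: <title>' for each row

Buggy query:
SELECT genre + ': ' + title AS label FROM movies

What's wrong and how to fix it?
Bug: SQLite uses || for string concatenation; + coerces text to numbers (yielding 0)

Fix: Replace + with || to concatenate text

Corrected query:
SELECT genre || ': ' || title AS label FROM movies

Result:
label                
---------------------
Comedy: Groundhog Day
Action: Gladiator    
Action: Heat         
Action: Heat         
Action: Heat         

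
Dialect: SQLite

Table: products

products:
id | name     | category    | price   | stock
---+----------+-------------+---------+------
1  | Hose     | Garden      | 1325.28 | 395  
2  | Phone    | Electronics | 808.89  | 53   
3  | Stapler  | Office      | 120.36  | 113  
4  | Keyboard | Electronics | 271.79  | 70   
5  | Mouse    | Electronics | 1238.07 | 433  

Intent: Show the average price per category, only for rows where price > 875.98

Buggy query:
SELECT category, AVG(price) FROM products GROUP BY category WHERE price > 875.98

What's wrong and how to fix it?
Bug: Row-level WHERE must come before GROUP BY in the clause order

Fix: Move the WHERE clause before GROUP BY

Corrected query:
SELECT category, AVG(price) FROM products WHERE price > 875.98 GROUP BY category

Result:
category    | AVG(price)
------------+-----------
Electronics | 1238.07   
Garden      | 1325.28   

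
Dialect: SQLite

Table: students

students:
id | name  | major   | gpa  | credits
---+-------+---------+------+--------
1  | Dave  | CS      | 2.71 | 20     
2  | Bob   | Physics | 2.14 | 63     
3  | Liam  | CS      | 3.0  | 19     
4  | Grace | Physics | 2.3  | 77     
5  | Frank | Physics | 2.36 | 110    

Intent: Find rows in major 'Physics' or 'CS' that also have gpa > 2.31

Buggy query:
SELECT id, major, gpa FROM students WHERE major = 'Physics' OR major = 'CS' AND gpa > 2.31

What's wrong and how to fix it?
Bug: Without parentheses, AND is evaluated before OR, so the gpa filter only applies to the 'CS' branch

Fix: Add parentheses around the OR so the AND applies to both alternatives

Corrected query:
SELECT id, major, gpa FROM students WHERE (major = 'Physics' OR major = 'CS') AND gpa > 2.31

Result:
id | major   | gpa 
---+---------+-----
1  | CS      | 2.71
3  | CS      | 3   
5  | Physics | 2.36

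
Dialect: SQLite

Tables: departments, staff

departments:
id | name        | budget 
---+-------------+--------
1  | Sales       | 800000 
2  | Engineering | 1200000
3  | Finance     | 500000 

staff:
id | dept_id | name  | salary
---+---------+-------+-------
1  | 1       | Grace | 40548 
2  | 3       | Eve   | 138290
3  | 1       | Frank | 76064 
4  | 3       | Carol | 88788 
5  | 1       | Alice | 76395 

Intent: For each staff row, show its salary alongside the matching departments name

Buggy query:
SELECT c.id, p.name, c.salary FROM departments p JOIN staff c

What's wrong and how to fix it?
Bug: Missing join condition: each staff row is matched to all departments rows instead of just its own

Fix: Specify the join condition linking the foreign key to the parent id

Corrected query:
SELECT c.id, p.name, c.salary FROM departments p JOIN staff c ON c.dept_id = p.id

Result:
id | name    | salary
---+---------+-------
1  | Sales   | 40548 
2  | Finance | 138290
3  | Sales   | 76064 
4  | Finance | 88788 
5  | Sales   | 76395 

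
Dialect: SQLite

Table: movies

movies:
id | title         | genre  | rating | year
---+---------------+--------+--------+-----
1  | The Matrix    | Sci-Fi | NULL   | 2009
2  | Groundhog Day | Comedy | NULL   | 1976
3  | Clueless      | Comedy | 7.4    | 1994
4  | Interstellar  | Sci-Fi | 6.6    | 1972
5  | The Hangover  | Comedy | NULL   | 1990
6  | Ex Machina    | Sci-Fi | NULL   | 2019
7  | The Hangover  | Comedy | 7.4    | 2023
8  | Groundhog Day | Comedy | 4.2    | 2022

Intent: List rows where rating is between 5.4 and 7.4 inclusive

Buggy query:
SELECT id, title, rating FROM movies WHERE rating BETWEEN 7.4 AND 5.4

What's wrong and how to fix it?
Bug: BETWEEN expects the lower bound first; with 7.4 AND 5.4 the range is empty

Fix: Write BETWEEN 5.4 AND 7.4

Corrected query:
SELECT id, title, rating FROM movies WHERE rating BETWEEN 5.4 AND 7.4

Result:
id | title        | rating
---+--------------+-------
3  | Clueless     | 7.4   
4  | Interstellar | 6.6   
7  | The Hangover | 7.4   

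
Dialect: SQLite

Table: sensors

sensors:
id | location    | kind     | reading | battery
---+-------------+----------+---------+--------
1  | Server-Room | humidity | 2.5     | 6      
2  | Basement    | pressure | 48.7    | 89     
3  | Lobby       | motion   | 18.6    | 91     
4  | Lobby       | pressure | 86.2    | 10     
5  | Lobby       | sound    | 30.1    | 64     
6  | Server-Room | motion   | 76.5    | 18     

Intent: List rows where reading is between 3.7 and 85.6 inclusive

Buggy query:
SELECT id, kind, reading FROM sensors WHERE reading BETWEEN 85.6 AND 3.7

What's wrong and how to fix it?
Bug: The bounds are reversed; BETWEEN a AND b requires a <= b to match anything

Fix: Swap the bounds so the smaller value comes first

Corrected query:
SELECT id, kind, reading FROM sensors WHERE reading BETWEEN 3.7 AND 85.6

Result:
id | kind     | reading
---+----------+--------
2  | pressure | 48.7   
3  | motion   | 18.6   
5  | sound    | 30.1   
6  | motion   | 76.5   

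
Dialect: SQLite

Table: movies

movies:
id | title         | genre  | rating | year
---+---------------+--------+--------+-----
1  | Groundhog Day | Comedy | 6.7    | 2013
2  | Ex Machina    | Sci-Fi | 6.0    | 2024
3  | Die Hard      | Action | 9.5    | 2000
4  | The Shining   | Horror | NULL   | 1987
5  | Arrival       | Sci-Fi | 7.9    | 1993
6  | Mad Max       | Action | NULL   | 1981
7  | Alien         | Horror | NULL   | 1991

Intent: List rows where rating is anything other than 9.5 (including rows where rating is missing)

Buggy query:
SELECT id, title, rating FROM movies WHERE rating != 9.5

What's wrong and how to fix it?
Bug: 'rating != 9.5' is unknown when rating is NULL, so NULL rows are silently excluded

Fix: Handle NULL separately with IS NULL alongside the inequality

Corrected query:
SELECT id, title, rating FROM movies WHERE rating != 9.5 OR rating IS NULL

Result:
id | title         | rating
---+---------------+-------
1  | Groundhog Day | 6.7   
2  | Ex Machina    | 6     
4  | The Shining   | NULL  
5  | Arrival       | 7.9   
6  | Mad Max       | NULL  
7  | Alien         | NULL  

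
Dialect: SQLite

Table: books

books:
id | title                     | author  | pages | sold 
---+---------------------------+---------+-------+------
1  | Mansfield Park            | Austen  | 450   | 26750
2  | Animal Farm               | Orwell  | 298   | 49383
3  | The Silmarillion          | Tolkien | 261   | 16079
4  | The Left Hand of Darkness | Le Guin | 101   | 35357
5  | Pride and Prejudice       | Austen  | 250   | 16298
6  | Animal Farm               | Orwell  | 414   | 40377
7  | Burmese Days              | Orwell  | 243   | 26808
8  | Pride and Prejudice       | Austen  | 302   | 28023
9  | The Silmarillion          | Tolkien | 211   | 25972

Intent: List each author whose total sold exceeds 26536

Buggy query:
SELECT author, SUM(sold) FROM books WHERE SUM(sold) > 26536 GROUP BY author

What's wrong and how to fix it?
Bug: Aggregate functions cannot appear in a WHERE clause

Fix: Use HAVING (which filters groups after aggregation) instead of WHERE

Corrected query:
SELECT author, SUM(sold) FROM books GROUP BY author HAVING SUM(sold) > 26536

Result:
author  | SUM(sold)
--------+----------
Austen  | 71071    
Le Guin | 35357    
Orwell  | 116568   
Tolkien | 42051    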